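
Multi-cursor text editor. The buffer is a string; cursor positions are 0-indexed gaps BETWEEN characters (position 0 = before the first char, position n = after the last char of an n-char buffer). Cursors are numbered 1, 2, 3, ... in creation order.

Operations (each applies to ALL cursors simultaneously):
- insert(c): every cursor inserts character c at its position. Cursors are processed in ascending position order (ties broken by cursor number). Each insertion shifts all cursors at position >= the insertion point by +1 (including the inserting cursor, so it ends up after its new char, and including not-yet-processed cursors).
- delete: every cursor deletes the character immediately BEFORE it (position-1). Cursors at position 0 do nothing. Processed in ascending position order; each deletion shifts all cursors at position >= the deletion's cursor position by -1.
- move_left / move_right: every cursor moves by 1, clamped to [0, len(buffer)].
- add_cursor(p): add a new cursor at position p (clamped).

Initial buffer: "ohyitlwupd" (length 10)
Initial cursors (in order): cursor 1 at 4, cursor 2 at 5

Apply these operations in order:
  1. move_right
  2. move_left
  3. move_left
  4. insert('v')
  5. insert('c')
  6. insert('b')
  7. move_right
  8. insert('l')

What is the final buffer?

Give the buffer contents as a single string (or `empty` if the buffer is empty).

Answer: ohyvcbilvcbtllwupd

Derivation:
After op 1 (move_right): buffer="ohyitlwupd" (len 10), cursors c1@5 c2@6, authorship ..........
After op 2 (move_left): buffer="ohyitlwupd" (len 10), cursors c1@4 c2@5, authorship ..........
After op 3 (move_left): buffer="ohyitlwupd" (len 10), cursors c1@3 c2@4, authorship ..........
After op 4 (insert('v')): buffer="ohyvivtlwupd" (len 12), cursors c1@4 c2@6, authorship ...1.2......
After op 5 (insert('c')): buffer="ohyvcivctlwupd" (len 14), cursors c1@5 c2@8, authorship ...11.22......
After op 6 (insert('b')): buffer="ohyvcbivcbtlwupd" (len 16), cursors c1@6 c2@10, authorship ...111.222......
After op 7 (move_right): buffer="ohyvcbivcbtlwupd" (len 16), cursors c1@7 c2@11, authorship ...111.222......
After op 8 (insert('l')): buffer="ohyvcbilvcbtllwupd" (len 18), cursors c1@8 c2@13, authorship ...111.1222.2.....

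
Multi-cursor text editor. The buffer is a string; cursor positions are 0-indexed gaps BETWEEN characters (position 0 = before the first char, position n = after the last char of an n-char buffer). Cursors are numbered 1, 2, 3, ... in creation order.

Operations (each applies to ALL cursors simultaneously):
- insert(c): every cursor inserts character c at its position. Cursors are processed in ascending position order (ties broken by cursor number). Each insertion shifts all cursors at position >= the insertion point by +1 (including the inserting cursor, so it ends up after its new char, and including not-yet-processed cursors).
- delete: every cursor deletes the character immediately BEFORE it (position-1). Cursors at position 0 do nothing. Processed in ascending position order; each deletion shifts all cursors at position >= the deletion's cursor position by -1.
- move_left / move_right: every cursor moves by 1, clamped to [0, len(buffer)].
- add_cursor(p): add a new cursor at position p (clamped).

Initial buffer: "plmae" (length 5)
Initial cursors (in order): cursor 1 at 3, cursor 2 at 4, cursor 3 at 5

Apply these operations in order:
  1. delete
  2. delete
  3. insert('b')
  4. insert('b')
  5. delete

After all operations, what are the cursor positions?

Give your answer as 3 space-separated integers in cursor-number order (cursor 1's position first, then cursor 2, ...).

Answer: 3 3 3

Derivation:
After op 1 (delete): buffer="pl" (len 2), cursors c1@2 c2@2 c3@2, authorship ..
After op 2 (delete): buffer="" (len 0), cursors c1@0 c2@0 c3@0, authorship 
After op 3 (insert('b')): buffer="bbb" (len 3), cursors c1@3 c2@3 c3@3, authorship 123
After op 4 (insert('b')): buffer="bbbbbb" (len 6), cursors c1@6 c2@6 c3@6, authorship 123123
After op 5 (delete): buffer="bbb" (len 3), cursors c1@3 c2@3 c3@3, authorship 123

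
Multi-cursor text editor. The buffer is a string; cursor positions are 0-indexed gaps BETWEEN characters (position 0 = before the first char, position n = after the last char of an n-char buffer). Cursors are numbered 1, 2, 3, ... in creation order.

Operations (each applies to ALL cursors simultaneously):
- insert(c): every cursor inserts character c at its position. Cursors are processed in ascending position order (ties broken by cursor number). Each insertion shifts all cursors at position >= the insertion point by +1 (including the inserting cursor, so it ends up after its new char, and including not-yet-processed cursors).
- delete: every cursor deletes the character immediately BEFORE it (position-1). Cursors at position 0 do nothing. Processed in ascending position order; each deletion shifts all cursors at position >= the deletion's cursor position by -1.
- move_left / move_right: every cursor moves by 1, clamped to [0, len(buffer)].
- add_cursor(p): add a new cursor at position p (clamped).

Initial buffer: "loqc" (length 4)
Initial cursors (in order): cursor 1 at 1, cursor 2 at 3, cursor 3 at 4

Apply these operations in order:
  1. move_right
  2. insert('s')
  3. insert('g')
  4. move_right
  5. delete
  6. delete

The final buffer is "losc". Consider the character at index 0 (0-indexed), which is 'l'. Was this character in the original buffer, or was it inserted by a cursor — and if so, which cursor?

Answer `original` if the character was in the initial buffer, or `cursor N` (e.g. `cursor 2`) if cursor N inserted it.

Answer: original

Derivation:
After op 1 (move_right): buffer="loqc" (len 4), cursors c1@2 c2@4 c3@4, authorship ....
After op 2 (insert('s')): buffer="losqcss" (len 7), cursors c1@3 c2@7 c3@7, authorship ..1..23
After op 3 (insert('g')): buffer="losgqcssgg" (len 10), cursors c1@4 c2@10 c3@10, authorship ..11..2323
After op 4 (move_right): buffer="losgqcssgg" (len 10), cursors c1@5 c2@10 c3@10, authorship ..11..2323
After op 5 (delete): buffer="losgcss" (len 7), cursors c1@4 c2@7 c3@7, authorship ..11.23
After op 6 (delete): buffer="losc" (len 4), cursors c1@3 c2@4 c3@4, authorship ..1.
Authorship (.=original, N=cursor N): . . 1 .
Index 0: author = original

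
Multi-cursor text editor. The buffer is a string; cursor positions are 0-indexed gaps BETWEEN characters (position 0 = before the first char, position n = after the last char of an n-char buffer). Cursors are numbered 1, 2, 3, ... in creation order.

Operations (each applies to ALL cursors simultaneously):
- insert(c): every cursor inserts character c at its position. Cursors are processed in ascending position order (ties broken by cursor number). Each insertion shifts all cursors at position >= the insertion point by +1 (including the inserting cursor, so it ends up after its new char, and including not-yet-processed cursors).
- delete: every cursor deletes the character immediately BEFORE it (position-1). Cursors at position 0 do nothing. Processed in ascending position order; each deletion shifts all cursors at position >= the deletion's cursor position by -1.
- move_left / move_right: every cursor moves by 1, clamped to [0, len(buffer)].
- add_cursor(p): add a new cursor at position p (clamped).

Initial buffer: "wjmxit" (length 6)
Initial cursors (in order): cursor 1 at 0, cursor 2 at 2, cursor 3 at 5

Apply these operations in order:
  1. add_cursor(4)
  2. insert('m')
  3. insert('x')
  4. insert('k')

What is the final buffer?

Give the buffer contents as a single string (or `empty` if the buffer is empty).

Answer: mxkwjmxkmxmxkimxkt

Derivation:
After op 1 (add_cursor(4)): buffer="wjmxit" (len 6), cursors c1@0 c2@2 c4@4 c3@5, authorship ......
After op 2 (insert('m')): buffer="mwjmmxmimt" (len 10), cursors c1@1 c2@4 c4@7 c3@9, authorship 1..2..4.3.
After op 3 (insert('x')): buffer="mxwjmxmxmximxt" (len 14), cursors c1@2 c2@6 c4@10 c3@13, authorship 11..22..44.33.
After op 4 (insert('k')): buffer="mxkwjmxkmxmxkimxkt" (len 18), cursors c1@3 c2@8 c4@13 c3@17, authorship 111..222..444.333.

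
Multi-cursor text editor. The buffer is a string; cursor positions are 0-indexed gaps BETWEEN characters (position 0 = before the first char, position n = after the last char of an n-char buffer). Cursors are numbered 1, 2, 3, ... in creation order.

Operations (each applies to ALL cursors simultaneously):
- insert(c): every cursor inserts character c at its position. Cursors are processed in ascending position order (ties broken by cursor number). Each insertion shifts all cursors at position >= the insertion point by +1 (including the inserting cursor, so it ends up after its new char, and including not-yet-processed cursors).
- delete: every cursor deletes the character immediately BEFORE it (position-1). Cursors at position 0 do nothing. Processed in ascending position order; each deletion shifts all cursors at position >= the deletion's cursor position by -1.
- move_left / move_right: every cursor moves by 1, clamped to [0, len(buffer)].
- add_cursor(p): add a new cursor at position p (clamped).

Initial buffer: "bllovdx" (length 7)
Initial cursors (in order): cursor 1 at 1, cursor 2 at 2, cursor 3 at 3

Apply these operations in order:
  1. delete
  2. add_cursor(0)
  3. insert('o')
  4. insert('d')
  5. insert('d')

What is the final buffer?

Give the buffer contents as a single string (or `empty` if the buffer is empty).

After op 1 (delete): buffer="ovdx" (len 4), cursors c1@0 c2@0 c3@0, authorship ....
After op 2 (add_cursor(0)): buffer="ovdx" (len 4), cursors c1@0 c2@0 c3@0 c4@0, authorship ....
After op 3 (insert('o')): buffer="ooooovdx" (len 8), cursors c1@4 c2@4 c3@4 c4@4, authorship 1234....
After op 4 (insert('d')): buffer="ooooddddovdx" (len 12), cursors c1@8 c2@8 c3@8 c4@8, authorship 12341234....
After op 5 (insert('d')): buffer="ooooddddddddovdx" (len 16), cursors c1@12 c2@12 c3@12 c4@12, authorship 123412341234....

Answer: ooooddddddddovdx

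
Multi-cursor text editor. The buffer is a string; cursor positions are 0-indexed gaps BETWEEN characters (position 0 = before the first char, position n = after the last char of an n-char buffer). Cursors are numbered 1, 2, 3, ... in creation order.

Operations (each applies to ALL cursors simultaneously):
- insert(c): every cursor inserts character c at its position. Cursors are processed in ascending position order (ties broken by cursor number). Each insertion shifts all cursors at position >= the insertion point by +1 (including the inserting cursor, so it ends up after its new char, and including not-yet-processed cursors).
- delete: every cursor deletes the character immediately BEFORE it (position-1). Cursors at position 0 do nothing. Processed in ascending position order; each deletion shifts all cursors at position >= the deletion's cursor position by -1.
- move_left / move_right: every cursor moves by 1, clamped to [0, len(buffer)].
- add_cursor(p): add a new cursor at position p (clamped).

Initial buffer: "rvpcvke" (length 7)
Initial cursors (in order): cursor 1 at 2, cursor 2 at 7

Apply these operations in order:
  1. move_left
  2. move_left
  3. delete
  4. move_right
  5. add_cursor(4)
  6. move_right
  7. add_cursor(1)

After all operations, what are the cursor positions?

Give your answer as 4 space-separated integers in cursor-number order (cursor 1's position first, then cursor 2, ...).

Answer: 2 6 5 1

Derivation:
After op 1 (move_left): buffer="rvpcvke" (len 7), cursors c1@1 c2@6, authorship .......
After op 2 (move_left): buffer="rvpcvke" (len 7), cursors c1@0 c2@5, authorship .......
After op 3 (delete): buffer="rvpcke" (len 6), cursors c1@0 c2@4, authorship ......
After op 4 (move_right): buffer="rvpcke" (len 6), cursors c1@1 c2@5, authorship ......
After op 5 (add_cursor(4)): buffer="rvpcke" (len 6), cursors c1@1 c3@4 c2@5, authorship ......
After op 6 (move_right): buffer="rvpcke" (len 6), cursors c1@2 c3@5 c2@6, authorship ......
After op 7 (add_cursor(1)): buffer="rvpcke" (len 6), cursors c4@1 c1@2 c3@5 c2@6, authorship ......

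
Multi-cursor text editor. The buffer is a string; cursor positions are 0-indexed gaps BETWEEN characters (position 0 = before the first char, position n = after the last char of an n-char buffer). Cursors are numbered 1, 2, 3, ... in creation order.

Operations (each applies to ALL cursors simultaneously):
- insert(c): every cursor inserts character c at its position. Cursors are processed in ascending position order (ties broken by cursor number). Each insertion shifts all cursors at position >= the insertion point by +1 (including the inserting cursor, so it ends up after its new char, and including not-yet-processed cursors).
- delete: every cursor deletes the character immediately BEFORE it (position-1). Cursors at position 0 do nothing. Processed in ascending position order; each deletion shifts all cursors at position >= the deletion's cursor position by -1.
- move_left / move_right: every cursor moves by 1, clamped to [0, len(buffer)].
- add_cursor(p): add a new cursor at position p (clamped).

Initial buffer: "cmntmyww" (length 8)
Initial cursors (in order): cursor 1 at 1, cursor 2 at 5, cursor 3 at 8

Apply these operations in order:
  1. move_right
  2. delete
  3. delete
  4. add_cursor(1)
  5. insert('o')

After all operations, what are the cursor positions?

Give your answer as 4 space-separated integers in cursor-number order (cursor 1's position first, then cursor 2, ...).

After op 1 (move_right): buffer="cmntmyww" (len 8), cursors c1@2 c2@6 c3@8, authorship ........
After op 2 (delete): buffer="cntmw" (len 5), cursors c1@1 c2@4 c3@5, authorship .....
After op 3 (delete): buffer="nt" (len 2), cursors c1@0 c2@2 c3@2, authorship ..
After op 4 (add_cursor(1)): buffer="nt" (len 2), cursors c1@0 c4@1 c2@2 c3@2, authorship ..
After op 5 (insert('o')): buffer="onotoo" (len 6), cursors c1@1 c4@3 c2@6 c3@6, authorship 1.4.23

Answer: 1 6 6 3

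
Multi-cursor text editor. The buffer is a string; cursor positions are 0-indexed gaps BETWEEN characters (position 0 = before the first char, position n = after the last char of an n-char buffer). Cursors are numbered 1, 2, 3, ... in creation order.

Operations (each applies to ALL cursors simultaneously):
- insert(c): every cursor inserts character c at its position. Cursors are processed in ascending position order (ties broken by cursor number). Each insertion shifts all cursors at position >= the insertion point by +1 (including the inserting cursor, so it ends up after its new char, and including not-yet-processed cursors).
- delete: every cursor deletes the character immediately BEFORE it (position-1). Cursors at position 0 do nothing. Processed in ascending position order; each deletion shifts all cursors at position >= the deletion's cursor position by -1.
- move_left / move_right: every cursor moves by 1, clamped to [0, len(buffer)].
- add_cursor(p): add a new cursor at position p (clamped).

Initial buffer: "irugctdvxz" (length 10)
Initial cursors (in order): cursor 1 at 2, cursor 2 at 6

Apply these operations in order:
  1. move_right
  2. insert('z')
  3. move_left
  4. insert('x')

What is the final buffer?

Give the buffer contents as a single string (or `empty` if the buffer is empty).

After op 1 (move_right): buffer="irugctdvxz" (len 10), cursors c1@3 c2@7, authorship ..........
After op 2 (insert('z')): buffer="iruzgctdzvxz" (len 12), cursors c1@4 c2@9, authorship ...1....2...
After op 3 (move_left): buffer="iruzgctdzvxz" (len 12), cursors c1@3 c2@8, authorship ...1....2...
After op 4 (insert('x')): buffer="iruxzgctdxzvxz" (len 14), cursors c1@4 c2@10, authorship ...11....22...

Answer: iruxzgctdxzvxz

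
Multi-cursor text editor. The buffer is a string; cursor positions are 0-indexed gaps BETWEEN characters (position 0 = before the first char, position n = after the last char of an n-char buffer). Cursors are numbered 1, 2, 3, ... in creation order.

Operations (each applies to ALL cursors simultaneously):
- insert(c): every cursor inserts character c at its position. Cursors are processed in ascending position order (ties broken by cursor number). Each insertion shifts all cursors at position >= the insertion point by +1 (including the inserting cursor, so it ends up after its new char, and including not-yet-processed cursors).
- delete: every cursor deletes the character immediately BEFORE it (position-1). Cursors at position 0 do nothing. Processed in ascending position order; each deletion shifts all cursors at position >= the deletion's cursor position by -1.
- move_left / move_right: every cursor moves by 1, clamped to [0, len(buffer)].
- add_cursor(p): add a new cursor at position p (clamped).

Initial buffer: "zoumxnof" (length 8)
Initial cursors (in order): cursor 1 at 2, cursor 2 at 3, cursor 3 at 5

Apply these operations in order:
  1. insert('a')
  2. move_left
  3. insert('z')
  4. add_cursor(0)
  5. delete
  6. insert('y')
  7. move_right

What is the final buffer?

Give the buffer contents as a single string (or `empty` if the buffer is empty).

Answer: yzoyauyamxyanof

Derivation:
After op 1 (insert('a')): buffer="zoauamxanof" (len 11), cursors c1@3 c2@5 c3@8, authorship ..1.2..3...
After op 2 (move_left): buffer="zoauamxanof" (len 11), cursors c1@2 c2@4 c3@7, authorship ..1.2..3...
After op 3 (insert('z')): buffer="zozauzamxzanof" (len 14), cursors c1@3 c2@6 c3@10, authorship ..11.22..33...
After op 4 (add_cursor(0)): buffer="zozauzamxzanof" (len 14), cursors c4@0 c1@3 c2@6 c3@10, authorship ..11.22..33...
After op 5 (delete): buffer="zoauamxanof" (len 11), cursors c4@0 c1@2 c2@4 c3@7, authorship ..1.2..3...
After op 6 (insert('y')): buffer="yzoyauyamxyanof" (len 15), cursors c4@1 c1@4 c2@7 c3@11, authorship 4..11.22..33...
After op 7 (move_right): buffer="yzoyauyamxyanof" (len 15), cursors c4@2 c1@5 c2@8 c3@12, authorship 4..11.22..33...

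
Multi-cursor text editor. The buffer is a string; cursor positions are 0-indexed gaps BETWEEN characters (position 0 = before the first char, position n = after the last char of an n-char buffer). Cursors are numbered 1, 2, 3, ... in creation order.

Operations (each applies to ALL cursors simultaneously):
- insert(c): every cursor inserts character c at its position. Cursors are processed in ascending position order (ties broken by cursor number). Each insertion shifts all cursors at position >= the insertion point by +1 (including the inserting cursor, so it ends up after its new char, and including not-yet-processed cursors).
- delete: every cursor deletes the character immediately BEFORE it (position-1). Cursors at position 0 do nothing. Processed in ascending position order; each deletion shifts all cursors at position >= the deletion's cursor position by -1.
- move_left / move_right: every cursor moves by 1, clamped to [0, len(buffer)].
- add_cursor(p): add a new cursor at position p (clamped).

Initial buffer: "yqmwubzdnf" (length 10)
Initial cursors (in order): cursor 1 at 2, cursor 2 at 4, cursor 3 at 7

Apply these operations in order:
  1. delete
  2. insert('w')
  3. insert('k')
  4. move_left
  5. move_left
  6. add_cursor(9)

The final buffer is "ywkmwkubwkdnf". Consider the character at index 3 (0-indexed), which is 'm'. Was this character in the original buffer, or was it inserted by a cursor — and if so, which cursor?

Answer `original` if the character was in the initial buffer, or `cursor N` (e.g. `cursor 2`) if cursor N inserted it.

Answer: original

Derivation:
After op 1 (delete): buffer="ymubdnf" (len 7), cursors c1@1 c2@2 c3@4, authorship .......
After op 2 (insert('w')): buffer="ywmwubwdnf" (len 10), cursors c1@2 c2@4 c3@7, authorship .1.2..3...
After op 3 (insert('k')): buffer="ywkmwkubwkdnf" (len 13), cursors c1@3 c2@6 c3@10, authorship .11.22..33...
After op 4 (move_left): buffer="ywkmwkubwkdnf" (len 13), cursors c1@2 c2@5 c3@9, authorship .11.22..33...
After op 5 (move_left): buffer="ywkmwkubwkdnf" (len 13), cursors c1@1 c2@4 c3@8, authorship .11.22..33...
After op 6 (add_cursor(9)): buffer="ywkmwkubwkdnf" (len 13), cursors c1@1 c2@4 c3@8 c4@9, authorship .11.22..33...
Authorship (.=original, N=cursor N): . 1 1 . 2 2 . . 3 3 . . .
Index 3: author = original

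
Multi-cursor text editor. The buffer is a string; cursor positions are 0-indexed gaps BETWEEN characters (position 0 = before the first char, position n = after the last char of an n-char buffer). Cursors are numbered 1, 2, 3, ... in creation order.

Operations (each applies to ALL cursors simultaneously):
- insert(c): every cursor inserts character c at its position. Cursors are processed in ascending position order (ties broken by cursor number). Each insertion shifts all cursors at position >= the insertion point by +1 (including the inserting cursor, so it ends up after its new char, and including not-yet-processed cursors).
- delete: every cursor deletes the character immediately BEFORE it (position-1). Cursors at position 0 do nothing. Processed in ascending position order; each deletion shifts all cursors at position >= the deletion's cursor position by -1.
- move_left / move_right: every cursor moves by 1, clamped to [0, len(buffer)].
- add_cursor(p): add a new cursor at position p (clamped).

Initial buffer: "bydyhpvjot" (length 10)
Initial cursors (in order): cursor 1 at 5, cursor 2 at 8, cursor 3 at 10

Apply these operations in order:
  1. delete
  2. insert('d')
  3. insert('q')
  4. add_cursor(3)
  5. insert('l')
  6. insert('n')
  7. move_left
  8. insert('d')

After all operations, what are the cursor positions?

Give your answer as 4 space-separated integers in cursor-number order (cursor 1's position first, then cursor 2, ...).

After op 1 (delete): buffer="bydypvo" (len 7), cursors c1@4 c2@6 c3@7, authorship .......
After op 2 (insert('d')): buffer="bydydpvdod" (len 10), cursors c1@5 c2@8 c3@10, authorship ....1..2.3
After op 3 (insert('q')): buffer="bydydqpvdqodq" (len 13), cursors c1@6 c2@10 c3@13, authorship ....11..22.33
After op 4 (add_cursor(3)): buffer="bydydqpvdqodq" (len 13), cursors c4@3 c1@6 c2@10 c3@13, authorship ....11..22.33
After op 5 (insert('l')): buffer="bydlydqlpvdqlodql" (len 17), cursors c4@4 c1@8 c2@13 c3@17, authorship ...4.111..222.333
After op 6 (insert('n')): buffer="bydlnydqlnpvdqlnodqln" (len 21), cursors c4@5 c1@10 c2@16 c3@21, authorship ...44.1111..2222.3333
After op 7 (move_left): buffer="bydlnydqlnpvdqlnodqln" (len 21), cursors c4@4 c1@9 c2@15 c3@20, authorship ...44.1111..2222.3333
After op 8 (insert('d')): buffer="bydldnydqldnpvdqldnodqldn" (len 25), cursors c4@5 c1@11 c2@18 c3@24, authorship ...444.11111..22222.33333

Answer: 11 18 24 5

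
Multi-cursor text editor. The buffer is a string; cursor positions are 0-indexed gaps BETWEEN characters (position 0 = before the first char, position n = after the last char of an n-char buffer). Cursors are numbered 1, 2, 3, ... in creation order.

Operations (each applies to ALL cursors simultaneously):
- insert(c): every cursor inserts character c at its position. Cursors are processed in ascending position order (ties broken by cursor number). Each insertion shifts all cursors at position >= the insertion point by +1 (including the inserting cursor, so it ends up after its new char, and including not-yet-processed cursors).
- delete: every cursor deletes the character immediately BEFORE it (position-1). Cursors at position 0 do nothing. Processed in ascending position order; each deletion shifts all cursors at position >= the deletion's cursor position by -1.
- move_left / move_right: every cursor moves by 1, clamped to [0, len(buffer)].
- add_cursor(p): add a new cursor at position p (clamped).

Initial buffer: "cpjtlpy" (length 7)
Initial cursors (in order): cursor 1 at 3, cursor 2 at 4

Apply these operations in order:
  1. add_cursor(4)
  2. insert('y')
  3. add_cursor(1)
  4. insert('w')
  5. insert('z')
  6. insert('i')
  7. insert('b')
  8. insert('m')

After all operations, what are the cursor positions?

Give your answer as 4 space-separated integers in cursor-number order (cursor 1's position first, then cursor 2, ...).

Answer: 14 27 27 6

Derivation:
After op 1 (add_cursor(4)): buffer="cpjtlpy" (len 7), cursors c1@3 c2@4 c3@4, authorship .......
After op 2 (insert('y')): buffer="cpjytyylpy" (len 10), cursors c1@4 c2@7 c3@7, authorship ...1.23...
After op 3 (add_cursor(1)): buffer="cpjytyylpy" (len 10), cursors c4@1 c1@4 c2@7 c3@7, authorship ...1.23...
After op 4 (insert('w')): buffer="cwpjywtyywwlpy" (len 14), cursors c4@2 c1@6 c2@11 c3@11, authorship .4..11.2323...
After op 5 (insert('z')): buffer="cwzpjywztyywwzzlpy" (len 18), cursors c4@3 c1@8 c2@15 c3@15, authorship .44..111.232323...
After op 6 (insert('i')): buffer="cwzipjywzityywwzziilpy" (len 22), cursors c4@4 c1@10 c2@19 c3@19, authorship .444..1111.23232323...
After op 7 (insert('b')): buffer="cwzibpjywzibtyywwzziibblpy" (len 26), cursors c4@5 c1@12 c2@23 c3@23, authorship .4444..11111.2323232323...
After op 8 (insert('m')): buffer="cwzibmpjywzibmtyywwzziibbmmlpy" (len 30), cursors c4@6 c1@14 c2@27 c3@27, authorship .44444..111111.232323232323...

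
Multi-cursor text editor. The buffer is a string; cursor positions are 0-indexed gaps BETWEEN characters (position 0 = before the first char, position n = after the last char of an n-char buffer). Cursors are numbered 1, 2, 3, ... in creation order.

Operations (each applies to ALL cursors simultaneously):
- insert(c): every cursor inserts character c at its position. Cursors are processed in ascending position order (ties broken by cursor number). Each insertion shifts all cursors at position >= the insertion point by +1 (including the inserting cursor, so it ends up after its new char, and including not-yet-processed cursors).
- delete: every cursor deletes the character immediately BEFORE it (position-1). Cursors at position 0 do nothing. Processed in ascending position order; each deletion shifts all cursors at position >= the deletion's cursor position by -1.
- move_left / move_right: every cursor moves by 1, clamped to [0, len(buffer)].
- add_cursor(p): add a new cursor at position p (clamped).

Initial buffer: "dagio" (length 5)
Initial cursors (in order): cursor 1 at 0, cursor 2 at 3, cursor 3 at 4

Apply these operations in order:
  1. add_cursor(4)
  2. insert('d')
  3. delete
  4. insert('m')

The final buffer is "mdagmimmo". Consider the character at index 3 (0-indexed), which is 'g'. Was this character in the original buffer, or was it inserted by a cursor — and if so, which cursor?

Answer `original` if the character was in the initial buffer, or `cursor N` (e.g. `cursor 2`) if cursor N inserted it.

Answer: original

Derivation:
After op 1 (add_cursor(4)): buffer="dagio" (len 5), cursors c1@0 c2@3 c3@4 c4@4, authorship .....
After op 2 (insert('d')): buffer="ddagdiddo" (len 9), cursors c1@1 c2@5 c3@8 c4@8, authorship 1...2.34.
After op 3 (delete): buffer="dagio" (len 5), cursors c1@0 c2@3 c3@4 c4@4, authorship .....
After op 4 (insert('m')): buffer="mdagmimmo" (len 9), cursors c1@1 c2@5 c3@8 c4@8, authorship 1...2.34.
Authorship (.=original, N=cursor N): 1 . . . 2 . 3 4 .
Index 3: author = original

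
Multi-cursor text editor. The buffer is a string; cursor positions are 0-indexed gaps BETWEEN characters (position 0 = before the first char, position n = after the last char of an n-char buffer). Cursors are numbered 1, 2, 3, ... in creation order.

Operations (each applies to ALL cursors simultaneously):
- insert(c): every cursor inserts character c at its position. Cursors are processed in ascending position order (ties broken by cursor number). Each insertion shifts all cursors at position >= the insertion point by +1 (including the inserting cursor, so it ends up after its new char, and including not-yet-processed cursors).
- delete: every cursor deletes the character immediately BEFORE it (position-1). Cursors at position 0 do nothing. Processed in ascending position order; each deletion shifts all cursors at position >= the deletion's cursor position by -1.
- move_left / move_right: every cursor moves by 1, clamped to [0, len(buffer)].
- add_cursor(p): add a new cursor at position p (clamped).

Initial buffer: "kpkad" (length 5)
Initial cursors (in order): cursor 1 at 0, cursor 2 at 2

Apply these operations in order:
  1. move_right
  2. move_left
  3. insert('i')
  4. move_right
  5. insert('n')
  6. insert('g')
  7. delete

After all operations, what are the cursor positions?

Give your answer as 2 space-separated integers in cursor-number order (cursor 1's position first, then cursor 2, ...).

After op 1 (move_right): buffer="kpkad" (len 5), cursors c1@1 c2@3, authorship .....
After op 2 (move_left): buffer="kpkad" (len 5), cursors c1@0 c2@2, authorship .....
After op 3 (insert('i')): buffer="ikpikad" (len 7), cursors c1@1 c2@4, authorship 1..2...
After op 4 (move_right): buffer="ikpikad" (len 7), cursors c1@2 c2@5, authorship 1..2...
After op 5 (insert('n')): buffer="iknpiknad" (len 9), cursors c1@3 c2@7, authorship 1.1.2.2..
After op 6 (insert('g')): buffer="ikngpikngad" (len 11), cursors c1@4 c2@9, authorship 1.11.2.22..
After op 7 (delete): buffer="iknpiknad" (len 9), cursors c1@3 c2@7, authorship 1.1.2.2..

Answer: 3 7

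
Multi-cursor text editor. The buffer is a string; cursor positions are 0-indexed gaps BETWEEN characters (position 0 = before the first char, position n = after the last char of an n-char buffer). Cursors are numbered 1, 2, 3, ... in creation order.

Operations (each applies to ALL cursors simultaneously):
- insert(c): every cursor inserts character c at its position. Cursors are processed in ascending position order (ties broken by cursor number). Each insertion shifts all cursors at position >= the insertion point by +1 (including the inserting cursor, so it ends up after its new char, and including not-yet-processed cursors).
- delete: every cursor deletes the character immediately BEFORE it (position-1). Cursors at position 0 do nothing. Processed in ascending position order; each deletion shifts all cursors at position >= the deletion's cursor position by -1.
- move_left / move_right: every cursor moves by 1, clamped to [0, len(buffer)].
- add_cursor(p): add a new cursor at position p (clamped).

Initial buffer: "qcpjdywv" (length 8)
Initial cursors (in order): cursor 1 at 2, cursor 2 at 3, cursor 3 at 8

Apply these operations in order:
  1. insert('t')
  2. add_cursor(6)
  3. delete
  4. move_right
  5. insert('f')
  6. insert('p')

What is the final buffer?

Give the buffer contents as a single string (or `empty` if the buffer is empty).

After op 1 (insert('t')): buffer="qctptjdywvt" (len 11), cursors c1@3 c2@5 c3@11, authorship ..1.2.....3
After op 2 (add_cursor(6)): buffer="qctptjdywvt" (len 11), cursors c1@3 c2@5 c4@6 c3@11, authorship ..1.2.....3
After op 3 (delete): buffer="qcpdywv" (len 7), cursors c1@2 c2@3 c4@3 c3@7, authorship .......
After op 4 (move_right): buffer="qcpdywv" (len 7), cursors c1@3 c2@4 c4@4 c3@7, authorship .......
After op 5 (insert('f')): buffer="qcpfdffywvf" (len 11), cursors c1@4 c2@7 c4@7 c3@11, authorship ...1.24...3
After op 6 (insert('p')): buffer="qcpfpdffppywvfp" (len 15), cursors c1@5 c2@10 c4@10 c3@15, authorship ...11.2424...33

Answer: qcpfpdffppywvfp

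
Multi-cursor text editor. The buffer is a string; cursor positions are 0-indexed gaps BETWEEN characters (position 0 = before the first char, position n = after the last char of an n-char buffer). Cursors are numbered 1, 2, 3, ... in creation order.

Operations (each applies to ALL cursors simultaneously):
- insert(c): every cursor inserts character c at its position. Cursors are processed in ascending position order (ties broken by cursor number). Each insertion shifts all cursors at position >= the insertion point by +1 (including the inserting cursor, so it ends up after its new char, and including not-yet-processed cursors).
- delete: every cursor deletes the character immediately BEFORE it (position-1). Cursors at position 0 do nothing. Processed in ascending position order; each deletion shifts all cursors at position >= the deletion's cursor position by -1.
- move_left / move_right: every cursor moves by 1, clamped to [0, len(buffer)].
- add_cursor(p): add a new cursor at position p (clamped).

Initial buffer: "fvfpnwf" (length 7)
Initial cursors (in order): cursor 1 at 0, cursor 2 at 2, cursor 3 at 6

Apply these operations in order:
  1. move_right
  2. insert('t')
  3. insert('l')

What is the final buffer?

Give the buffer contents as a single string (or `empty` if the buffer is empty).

Answer: ftlvftlpnwftl

Derivation:
After op 1 (move_right): buffer="fvfpnwf" (len 7), cursors c1@1 c2@3 c3@7, authorship .......
After op 2 (insert('t')): buffer="ftvftpnwft" (len 10), cursors c1@2 c2@5 c3@10, authorship .1..2....3
After op 3 (insert('l')): buffer="ftlvftlpnwftl" (len 13), cursors c1@3 c2@7 c3@13, authorship .11..22....33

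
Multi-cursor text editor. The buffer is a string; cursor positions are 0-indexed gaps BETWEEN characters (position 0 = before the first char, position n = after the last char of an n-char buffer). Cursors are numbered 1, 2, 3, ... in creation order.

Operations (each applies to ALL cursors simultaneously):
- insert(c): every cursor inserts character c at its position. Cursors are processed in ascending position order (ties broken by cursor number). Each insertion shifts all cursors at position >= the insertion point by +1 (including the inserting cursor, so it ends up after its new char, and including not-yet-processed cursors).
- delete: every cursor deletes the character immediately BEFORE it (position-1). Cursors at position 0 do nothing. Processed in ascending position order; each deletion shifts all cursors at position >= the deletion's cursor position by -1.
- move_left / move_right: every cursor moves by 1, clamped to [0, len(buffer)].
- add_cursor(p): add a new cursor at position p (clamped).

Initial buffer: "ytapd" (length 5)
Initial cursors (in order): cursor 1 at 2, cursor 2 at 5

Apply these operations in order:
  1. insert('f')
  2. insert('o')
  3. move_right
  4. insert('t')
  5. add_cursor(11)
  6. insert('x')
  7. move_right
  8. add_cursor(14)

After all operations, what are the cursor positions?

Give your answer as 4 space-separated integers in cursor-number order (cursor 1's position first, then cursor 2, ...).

After op 1 (insert('f')): buffer="ytfapdf" (len 7), cursors c1@3 c2@7, authorship ..1...2
After op 2 (insert('o')): buffer="ytfoapdfo" (len 9), cursors c1@4 c2@9, authorship ..11...22
After op 3 (move_right): buffer="ytfoapdfo" (len 9), cursors c1@5 c2@9, authorship ..11...22
After op 4 (insert('t')): buffer="ytfoatpdfot" (len 11), cursors c1@6 c2@11, authorship ..11.1..222
After op 5 (add_cursor(11)): buffer="ytfoatpdfot" (len 11), cursors c1@6 c2@11 c3@11, authorship ..11.1..222
After op 6 (insert('x')): buffer="ytfoatxpdfotxx" (len 14), cursors c1@7 c2@14 c3@14, authorship ..11.11..22223
After op 7 (move_right): buffer="ytfoatxpdfotxx" (len 14), cursors c1@8 c2@14 c3@14, authorship ..11.11..22223
After op 8 (add_cursor(14)): buffer="ytfoatxpdfotxx" (len 14), cursors c1@8 c2@14 c3@14 c4@14, authorship ..11.11..22223

Answer: 8 14 14 14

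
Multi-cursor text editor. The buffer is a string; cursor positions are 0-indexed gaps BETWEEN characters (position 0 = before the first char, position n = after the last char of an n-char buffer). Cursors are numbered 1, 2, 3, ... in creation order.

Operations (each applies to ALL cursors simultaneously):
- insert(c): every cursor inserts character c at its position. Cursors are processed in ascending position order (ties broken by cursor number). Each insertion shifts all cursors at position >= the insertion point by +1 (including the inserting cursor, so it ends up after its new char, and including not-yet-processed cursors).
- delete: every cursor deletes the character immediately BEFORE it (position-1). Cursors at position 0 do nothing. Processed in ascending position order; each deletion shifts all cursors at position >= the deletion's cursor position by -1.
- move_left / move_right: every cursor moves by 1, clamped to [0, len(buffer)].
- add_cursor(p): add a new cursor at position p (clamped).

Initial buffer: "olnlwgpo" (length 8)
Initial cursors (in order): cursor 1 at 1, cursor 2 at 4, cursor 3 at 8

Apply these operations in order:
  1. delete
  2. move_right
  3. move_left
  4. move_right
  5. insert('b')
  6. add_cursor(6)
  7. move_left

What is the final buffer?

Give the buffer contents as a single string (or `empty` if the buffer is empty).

Answer: lbnwbgpb

Derivation:
After op 1 (delete): buffer="lnwgp" (len 5), cursors c1@0 c2@2 c3@5, authorship .....
After op 2 (move_right): buffer="lnwgp" (len 5), cursors c1@1 c2@3 c3@5, authorship .....
After op 3 (move_left): buffer="lnwgp" (len 5), cursors c1@0 c2@2 c3@4, authorship .....
After op 4 (move_right): buffer="lnwgp" (len 5), cursors c1@1 c2@3 c3@5, authorship .....
After op 5 (insert('b')): buffer="lbnwbgpb" (len 8), cursors c1@2 c2@5 c3@8, authorship .1..2..3
After op 6 (add_cursor(6)): buffer="lbnwbgpb" (len 8), cursors c1@2 c2@5 c4@6 c3@8, authorship .1..2..3
After op 7 (move_left): buffer="lbnwbgpb" (len 8), cursors c1@1 c2@4 c4@5 c3@7, authorship .1..2..3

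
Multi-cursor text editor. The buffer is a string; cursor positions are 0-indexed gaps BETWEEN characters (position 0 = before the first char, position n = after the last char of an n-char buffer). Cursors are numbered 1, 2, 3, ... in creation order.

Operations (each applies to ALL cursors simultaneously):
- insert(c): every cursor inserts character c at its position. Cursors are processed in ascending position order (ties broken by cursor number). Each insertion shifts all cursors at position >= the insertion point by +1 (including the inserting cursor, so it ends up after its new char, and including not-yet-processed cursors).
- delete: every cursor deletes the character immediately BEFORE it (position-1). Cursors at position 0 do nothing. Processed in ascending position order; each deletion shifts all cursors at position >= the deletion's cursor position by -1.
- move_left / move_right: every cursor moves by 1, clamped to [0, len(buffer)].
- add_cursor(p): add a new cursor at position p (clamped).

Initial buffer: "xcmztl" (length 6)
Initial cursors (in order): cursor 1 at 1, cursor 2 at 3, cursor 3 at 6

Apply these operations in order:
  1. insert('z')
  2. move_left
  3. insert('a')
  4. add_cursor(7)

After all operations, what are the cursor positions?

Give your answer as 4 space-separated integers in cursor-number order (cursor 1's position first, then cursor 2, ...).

Answer: 2 6 11 7

Derivation:
After op 1 (insert('z')): buffer="xzcmzztlz" (len 9), cursors c1@2 c2@5 c3@9, authorship .1..2...3
After op 2 (move_left): buffer="xzcmzztlz" (len 9), cursors c1@1 c2@4 c3@8, authorship .1..2...3
After op 3 (insert('a')): buffer="xazcmazztlaz" (len 12), cursors c1@2 c2@6 c3@11, authorship .11..22...33
After op 4 (add_cursor(7)): buffer="xazcmazztlaz" (len 12), cursors c1@2 c2@6 c4@7 c3@11, authorship .11..22...33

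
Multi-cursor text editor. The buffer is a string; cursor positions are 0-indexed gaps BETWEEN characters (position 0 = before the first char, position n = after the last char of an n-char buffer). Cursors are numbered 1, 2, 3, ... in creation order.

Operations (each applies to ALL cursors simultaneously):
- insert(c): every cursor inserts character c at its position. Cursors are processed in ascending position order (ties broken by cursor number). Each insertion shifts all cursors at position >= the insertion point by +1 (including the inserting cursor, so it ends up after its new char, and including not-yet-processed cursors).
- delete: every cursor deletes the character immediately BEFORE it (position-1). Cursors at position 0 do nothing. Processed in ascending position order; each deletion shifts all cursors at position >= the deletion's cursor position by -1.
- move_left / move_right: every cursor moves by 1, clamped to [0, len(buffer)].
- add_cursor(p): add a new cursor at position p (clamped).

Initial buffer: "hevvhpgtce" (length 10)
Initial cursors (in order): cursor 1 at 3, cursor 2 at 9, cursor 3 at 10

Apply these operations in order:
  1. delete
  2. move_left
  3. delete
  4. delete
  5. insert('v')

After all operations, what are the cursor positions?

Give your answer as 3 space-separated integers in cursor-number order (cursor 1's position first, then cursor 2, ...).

Answer: 1 4 4

Derivation:
After op 1 (delete): buffer="hevhpgt" (len 7), cursors c1@2 c2@7 c3@7, authorship .......
After op 2 (move_left): buffer="hevhpgt" (len 7), cursors c1@1 c2@6 c3@6, authorship .......
After op 3 (delete): buffer="evht" (len 4), cursors c1@0 c2@3 c3@3, authorship ....
After op 4 (delete): buffer="et" (len 2), cursors c1@0 c2@1 c3@1, authorship ..
After op 5 (insert('v')): buffer="vevvt" (len 5), cursors c1@1 c2@4 c3@4, authorship 1.23.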